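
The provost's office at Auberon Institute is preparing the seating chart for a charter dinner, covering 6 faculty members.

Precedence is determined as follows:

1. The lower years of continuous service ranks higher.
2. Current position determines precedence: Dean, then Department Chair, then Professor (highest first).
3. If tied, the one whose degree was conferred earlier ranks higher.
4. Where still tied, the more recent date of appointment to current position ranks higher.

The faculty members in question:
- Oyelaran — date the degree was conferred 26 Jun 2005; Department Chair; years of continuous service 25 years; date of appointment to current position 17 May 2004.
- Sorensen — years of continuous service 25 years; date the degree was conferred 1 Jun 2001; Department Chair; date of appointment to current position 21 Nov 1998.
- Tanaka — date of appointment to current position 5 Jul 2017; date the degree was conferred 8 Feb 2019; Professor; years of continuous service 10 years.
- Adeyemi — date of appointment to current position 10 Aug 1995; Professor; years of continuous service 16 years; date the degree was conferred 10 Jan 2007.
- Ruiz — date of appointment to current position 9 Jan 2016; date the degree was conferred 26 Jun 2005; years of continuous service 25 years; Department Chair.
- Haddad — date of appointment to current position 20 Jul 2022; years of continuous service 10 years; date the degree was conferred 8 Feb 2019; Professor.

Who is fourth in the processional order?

By years of continuous service (lower first): Haddad and Tanaka (both 10 years); then Adeyemi (16 years); then Sorensen, Ruiz and Oyelaran (each 25 years).
Haddad and Tanaka are each Professor, so the next rule applies.
Haddad and Tanaka both have date the degree was conferred 8 Feb 2019, so the next rule applies.
Among Haddad and Tanaka, by date of appointment to current position (later first): Haddad (20 Jul 2022) before Tanaka (5 Jul 2017).
Sorensen, Ruiz and Oyelaran are each Department Chair, so the next rule applies.
Among Sorensen, Ruiz and Oyelaran, by date the degree was conferred (earlier first): Sorensen (1 Jun 2001) before Ruiz and Oyelaran (26 Jun 2005).
Among Ruiz and Oyelaran, by date of appointment to current position (later first): Ruiz (9 Jan 2016) before Oyelaran (17 May 2004).
Order: Haddad, Tanaka, Adeyemi, Sorensen, Ruiz, Oyelaran.

Sorensen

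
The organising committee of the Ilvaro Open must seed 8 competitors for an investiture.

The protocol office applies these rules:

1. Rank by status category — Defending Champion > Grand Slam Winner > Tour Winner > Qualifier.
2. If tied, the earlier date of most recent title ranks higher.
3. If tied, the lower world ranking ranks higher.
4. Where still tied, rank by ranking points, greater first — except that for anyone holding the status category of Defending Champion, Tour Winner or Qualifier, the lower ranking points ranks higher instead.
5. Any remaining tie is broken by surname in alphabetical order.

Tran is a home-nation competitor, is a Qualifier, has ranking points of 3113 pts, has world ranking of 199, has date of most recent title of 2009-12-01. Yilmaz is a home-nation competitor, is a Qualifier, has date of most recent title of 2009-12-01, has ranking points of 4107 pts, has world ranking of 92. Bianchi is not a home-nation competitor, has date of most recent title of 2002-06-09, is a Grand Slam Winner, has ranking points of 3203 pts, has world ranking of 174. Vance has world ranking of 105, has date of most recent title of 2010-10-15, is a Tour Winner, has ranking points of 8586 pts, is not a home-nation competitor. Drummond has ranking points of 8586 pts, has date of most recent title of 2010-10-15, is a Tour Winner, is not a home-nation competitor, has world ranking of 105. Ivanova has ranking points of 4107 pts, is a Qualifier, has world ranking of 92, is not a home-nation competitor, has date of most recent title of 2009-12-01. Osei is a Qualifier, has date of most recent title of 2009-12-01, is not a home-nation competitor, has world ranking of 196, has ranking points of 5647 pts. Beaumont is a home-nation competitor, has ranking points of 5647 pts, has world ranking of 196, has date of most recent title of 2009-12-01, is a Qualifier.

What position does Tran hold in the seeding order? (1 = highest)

8

By status category: Bianchi (Grand Slam Winner); then Drummond and Vance (Tour Winner); then Ivanova, Yilmaz, Beaumont, Osei and Tran (Qualifier).
Drummond and Vance both have date of most recent title 2010-10-15, so the next rule applies.
Drummond and Vance both have world ranking 105, so the next rule applies.
Drummond and Vance both have ranking points 8586 pts, so the next rule applies.
Among Drummond and Vance, alphabetically by surname: Drummond before Vance.
Ivanova, Yilmaz, Beaumont, Osei and Tran all have date of most recent title 2009-12-01, so the next rule applies.
Among Ivanova, Yilmaz, Beaumont, Osei and Tran, by world ranking (lower first): Ivanova and Yilmaz (92) before Beaumont and Osei (196) before Tran (199).
Ivanova and Yilmaz both have ranking points 4107 pts, so the next rule applies.
Among Ivanova and Yilmaz, alphabetically by surname: Ivanova before Yilmaz.
Beaumont and Osei both have ranking points 5647 pts, so the next rule applies.
Among Beaumont and Osei, alphabetically by surname: Beaumont before Osei.
Order: Bianchi, Drummond, Vance, Ivanova, Yilmaz, Beaumont, Osei, Tran. So position 8.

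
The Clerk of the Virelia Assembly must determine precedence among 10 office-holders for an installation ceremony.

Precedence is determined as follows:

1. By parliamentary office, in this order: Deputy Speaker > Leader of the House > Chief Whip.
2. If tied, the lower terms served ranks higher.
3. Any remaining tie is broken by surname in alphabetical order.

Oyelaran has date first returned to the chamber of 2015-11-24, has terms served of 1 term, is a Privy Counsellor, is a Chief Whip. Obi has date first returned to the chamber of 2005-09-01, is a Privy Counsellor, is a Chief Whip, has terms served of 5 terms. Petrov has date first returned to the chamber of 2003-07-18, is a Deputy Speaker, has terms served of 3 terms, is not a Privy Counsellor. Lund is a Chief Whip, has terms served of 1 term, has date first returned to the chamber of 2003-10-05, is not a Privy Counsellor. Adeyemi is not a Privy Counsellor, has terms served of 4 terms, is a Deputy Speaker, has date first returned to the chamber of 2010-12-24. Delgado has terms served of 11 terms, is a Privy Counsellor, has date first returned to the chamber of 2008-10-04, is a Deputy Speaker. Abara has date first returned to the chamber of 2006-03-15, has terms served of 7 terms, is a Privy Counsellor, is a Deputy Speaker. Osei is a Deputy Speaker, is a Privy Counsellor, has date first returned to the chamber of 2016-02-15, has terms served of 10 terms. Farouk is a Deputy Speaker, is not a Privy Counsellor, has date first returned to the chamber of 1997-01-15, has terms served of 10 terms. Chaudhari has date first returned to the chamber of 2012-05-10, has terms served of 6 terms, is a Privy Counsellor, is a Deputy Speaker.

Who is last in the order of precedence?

By parliamentary office: Petrov, Adeyemi, Chaudhari, Abara, Farouk, Osei and Delgado (Deputy Speaker); then Lund, Oyelaran and Obi (Chief Whip).
Among Petrov, Adeyemi, Chaudhari, Abara, Farouk, Osei and Delgado, by terms served (lower first): Petrov (3 terms) before Adeyemi (4 terms) before Chaudhari (6 terms) before Abara (7 terms) before Farouk and Osei (10 terms) before Delgado (11 terms).
Among Farouk and Osei, alphabetically by surname: Farouk before Osei.
Among Lund, Oyelaran and Obi, by terms served (lower first): Lund and Oyelaran (1 term) before Obi (5 terms).
Among Lund and Oyelaran, alphabetically by surname: Lund before Oyelaran.
Order: Petrov, Adeyemi, Chaudhari, Abara, Farouk, Osei, Delgado, Lund, Oyelaran, Obi.

Obi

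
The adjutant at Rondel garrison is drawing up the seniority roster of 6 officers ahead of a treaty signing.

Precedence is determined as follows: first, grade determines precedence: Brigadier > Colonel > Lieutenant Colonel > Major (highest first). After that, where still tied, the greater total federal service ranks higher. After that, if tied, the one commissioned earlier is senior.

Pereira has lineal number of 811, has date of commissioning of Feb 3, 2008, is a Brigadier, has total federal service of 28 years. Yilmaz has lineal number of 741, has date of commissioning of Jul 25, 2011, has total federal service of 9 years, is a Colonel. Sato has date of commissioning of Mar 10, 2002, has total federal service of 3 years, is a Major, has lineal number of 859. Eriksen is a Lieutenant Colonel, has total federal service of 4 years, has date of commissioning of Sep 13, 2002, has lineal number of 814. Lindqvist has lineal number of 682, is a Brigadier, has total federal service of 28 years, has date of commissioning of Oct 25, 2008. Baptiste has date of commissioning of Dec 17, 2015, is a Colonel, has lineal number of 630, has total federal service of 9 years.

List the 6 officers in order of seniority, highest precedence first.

By grade: Pereira and Lindqvist (Brigadier); then Yilmaz and Baptiste (Colonel); then Eriksen (Lieutenant Colonel); then Sato (Major).
Pereira and Lindqvist both have total federal service 28 years, so the next rule applies.
Among Pereira and Lindqvist, by date of commissioning (earlier first): Pereira (Feb 3, 2008) before Lindqvist (Oct 25, 2008).
Yilmaz and Baptiste both have total federal service 9 years, so the next rule applies.
Among Yilmaz and Baptiste, by date of commissioning (earlier first): Yilmaz (Jul 25, 2011) before Baptiste (Dec 17, 2015).
Full order: Pereira, Lindqvist, Yilmaz, Baptiste, Eriksen, Sato.

Pereira, Lindqvist, Yilmaz, Baptiste, Eriksen, Sato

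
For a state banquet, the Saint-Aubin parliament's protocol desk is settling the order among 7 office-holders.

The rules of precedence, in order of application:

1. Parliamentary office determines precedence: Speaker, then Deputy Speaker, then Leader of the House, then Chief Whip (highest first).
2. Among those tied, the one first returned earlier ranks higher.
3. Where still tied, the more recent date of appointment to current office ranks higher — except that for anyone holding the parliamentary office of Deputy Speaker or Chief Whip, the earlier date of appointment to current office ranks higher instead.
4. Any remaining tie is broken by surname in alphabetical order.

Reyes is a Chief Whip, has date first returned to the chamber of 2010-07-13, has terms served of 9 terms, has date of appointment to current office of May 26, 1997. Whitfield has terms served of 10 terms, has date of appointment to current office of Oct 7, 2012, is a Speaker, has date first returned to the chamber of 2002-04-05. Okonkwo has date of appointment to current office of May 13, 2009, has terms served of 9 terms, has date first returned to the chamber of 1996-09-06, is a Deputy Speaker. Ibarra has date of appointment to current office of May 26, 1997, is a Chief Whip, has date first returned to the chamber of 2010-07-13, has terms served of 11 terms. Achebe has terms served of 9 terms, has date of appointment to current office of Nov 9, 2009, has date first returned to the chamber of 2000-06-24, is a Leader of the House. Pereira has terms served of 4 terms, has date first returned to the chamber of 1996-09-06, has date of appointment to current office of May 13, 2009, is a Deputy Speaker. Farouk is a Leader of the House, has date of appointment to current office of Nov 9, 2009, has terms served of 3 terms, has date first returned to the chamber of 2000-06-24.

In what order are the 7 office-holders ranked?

By parliamentary office: Whitfield (Speaker); then Okonkwo and Pereira (Deputy Speaker); then Achebe and Farouk (Leader of the House); then Ibarra and Reyes (Chief Whip).
Okonkwo and Pereira both have date first returned to the chamber 1996-09-06, so the next rule applies.
Okonkwo and Pereira both have date of appointment to current office May 13, 2009, so the next rule applies.
Among Okonkwo and Pereira, alphabetically by surname: Okonkwo before Pereira.
Achebe and Farouk both have date first returned to the chamber 2000-06-24, so the next rule applies.
Achebe and Farouk both have date of appointment to current office Nov 9, 2009, so the next rule applies.
Among Achebe and Farouk, alphabetically by surname: Achebe before Farouk.
Ibarra and Reyes both have date first returned to the chamber 2010-07-13, so the next rule applies.
Ibarra and Reyes both have date of appointment to current office May 26, 1997, so the next rule applies.
Among Ibarra and Reyes, alphabetically by surname: Ibarra before Reyes.
Full order: Whitfield, Okonkwo, Pereira, Achebe, Farouk, Ibarra, Reyes.

Whitfield, Okonkwo, Pereira, Achebe, Farouk, Ibarra, Reyes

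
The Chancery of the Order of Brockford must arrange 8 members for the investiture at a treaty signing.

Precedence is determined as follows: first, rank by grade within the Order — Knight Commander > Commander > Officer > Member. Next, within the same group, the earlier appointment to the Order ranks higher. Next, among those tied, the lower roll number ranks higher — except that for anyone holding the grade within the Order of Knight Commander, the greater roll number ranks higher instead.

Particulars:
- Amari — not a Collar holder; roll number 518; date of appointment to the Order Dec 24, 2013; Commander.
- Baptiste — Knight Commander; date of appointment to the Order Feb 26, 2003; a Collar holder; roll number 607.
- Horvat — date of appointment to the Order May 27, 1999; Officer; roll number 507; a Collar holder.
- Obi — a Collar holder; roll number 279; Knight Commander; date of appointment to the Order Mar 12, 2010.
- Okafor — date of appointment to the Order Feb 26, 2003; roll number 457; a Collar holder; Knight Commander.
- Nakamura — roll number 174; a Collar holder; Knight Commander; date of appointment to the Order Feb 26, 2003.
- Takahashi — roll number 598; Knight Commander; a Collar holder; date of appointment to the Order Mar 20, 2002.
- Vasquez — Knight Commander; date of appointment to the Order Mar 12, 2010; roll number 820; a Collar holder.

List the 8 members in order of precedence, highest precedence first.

Takahashi, Baptiste, Okafor, Nakamura, Vasquez, Obi, Amari, Horvat

By grade within the Order: Takahashi, Baptiste, Okafor, Nakamura, Vasquez and Obi (Knight Commander); then Amari (Commander); then Horvat (Officer).
Among Takahashi, Baptiste, Okafor, Nakamura, Vasquez and Obi, by date of appointment to the Order (earlier first): Takahashi (Mar 20, 2002) before Baptiste, Okafor and Nakamura (Feb 26, 2003) before Vasquez and Obi (Mar 12, 2010).
Among Baptiste, Okafor and Nakamura, by roll number (higher first) (reversed rule for this group): Baptiste (607) before Okafor (457) before Nakamura (174).
Among Vasquez and Obi, by roll number (higher first) (reversed rule for this group): Vasquez (820) before Obi (279).
Full order: Takahashi, Baptiste, Okafor, Nakamura, Vasquez, Obi, Amari, Horvat.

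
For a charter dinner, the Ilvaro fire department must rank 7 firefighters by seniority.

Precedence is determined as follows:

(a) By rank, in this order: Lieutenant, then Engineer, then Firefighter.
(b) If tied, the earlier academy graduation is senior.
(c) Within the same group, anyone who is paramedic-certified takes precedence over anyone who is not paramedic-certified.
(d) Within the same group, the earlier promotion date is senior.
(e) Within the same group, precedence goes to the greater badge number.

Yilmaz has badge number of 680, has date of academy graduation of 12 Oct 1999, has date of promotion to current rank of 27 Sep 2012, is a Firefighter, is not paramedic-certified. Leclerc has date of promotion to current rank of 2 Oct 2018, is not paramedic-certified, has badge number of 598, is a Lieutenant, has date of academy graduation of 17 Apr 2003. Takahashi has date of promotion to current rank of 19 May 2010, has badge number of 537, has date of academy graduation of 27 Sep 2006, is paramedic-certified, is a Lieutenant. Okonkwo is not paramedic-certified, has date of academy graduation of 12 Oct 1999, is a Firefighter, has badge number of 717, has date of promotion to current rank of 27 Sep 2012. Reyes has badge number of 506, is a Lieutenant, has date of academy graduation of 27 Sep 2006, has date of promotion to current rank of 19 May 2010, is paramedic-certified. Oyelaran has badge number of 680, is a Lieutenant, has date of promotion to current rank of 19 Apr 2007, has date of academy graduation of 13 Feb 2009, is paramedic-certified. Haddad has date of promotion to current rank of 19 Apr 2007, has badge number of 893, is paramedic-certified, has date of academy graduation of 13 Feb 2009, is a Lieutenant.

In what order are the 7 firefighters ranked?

By rank: Leclerc, Takahashi, Reyes, Haddad and Oyelaran (Lieutenant); then Okonkwo and Yilmaz (Firefighter).
Among Leclerc, Takahashi, Reyes, Haddad and Oyelaran, by date of academy graduation (earlier first): Leclerc (17 Apr 2003) before Takahashi and Reyes (27 Sep 2006) before Haddad and Oyelaran (13 Feb 2009).
Takahashi and Reyes are each paramedic-certified, so the next rule applies.
Takahashi and Reyes both have date of promotion to current rank 19 May 2010, so the next rule applies.
Among Takahashi and Reyes, by badge number (higher first): Takahashi (537) before Reyes (506).
Haddad and Oyelaran are each paramedic-certified, so the next rule applies.
Haddad and Oyelaran both have date of promotion to current rank 19 Apr 2007, so the next rule applies.
Among Haddad and Oyelaran, by badge number (higher first): Haddad (893) before Oyelaran (680).
Okonkwo and Yilmaz both have date of academy graduation 12 Oct 1999, so the next rule applies.
Okonkwo and Yilmaz are each not paramedic-certified, so the next rule applies.
Okonkwo and Yilmaz both have date of promotion to current rank 27 Sep 2012, so the next rule applies.
Among Okonkwo and Yilmaz, by badge number (higher first): Okonkwo (717) before Yilmaz (680).
Full order: Leclerc, Takahashi, Reyes, Haddad, Oyelaran, Okonkwo, Yilmaz.

Leclerc, Takahashi, Reyes, Haddad, Oyelaran, Okonkwo, Yilmaz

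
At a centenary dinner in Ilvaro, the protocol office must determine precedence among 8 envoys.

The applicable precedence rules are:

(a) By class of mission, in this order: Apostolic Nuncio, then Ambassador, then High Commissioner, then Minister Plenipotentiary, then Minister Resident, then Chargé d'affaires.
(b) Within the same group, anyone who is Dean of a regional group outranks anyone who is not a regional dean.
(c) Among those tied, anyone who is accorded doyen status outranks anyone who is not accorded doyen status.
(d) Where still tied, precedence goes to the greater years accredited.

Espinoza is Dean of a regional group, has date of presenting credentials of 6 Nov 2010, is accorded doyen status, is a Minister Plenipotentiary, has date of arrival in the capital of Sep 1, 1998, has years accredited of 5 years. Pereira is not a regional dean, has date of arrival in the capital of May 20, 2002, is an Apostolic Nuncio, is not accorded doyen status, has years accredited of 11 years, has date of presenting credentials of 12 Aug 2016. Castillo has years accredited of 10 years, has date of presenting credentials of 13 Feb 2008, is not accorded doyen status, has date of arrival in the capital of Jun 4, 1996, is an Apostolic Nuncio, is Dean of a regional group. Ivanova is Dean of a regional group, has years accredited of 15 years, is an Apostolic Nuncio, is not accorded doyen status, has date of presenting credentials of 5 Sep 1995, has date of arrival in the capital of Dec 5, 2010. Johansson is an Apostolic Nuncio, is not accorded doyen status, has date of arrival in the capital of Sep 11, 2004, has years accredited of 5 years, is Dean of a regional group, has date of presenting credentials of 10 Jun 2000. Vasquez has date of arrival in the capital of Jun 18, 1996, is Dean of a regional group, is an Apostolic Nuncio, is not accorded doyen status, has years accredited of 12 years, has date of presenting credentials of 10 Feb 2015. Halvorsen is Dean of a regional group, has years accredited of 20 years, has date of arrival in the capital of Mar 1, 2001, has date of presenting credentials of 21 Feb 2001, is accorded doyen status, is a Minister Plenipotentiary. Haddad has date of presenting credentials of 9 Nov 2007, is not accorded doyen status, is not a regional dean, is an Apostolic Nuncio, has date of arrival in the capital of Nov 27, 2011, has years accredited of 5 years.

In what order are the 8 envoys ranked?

By class of mission: Ivanova, Vasquez, Castillo, Johansson, Pereira and Haddad (Apostolic Nuncio); then Halvorsen and Espinoza (Minister Plenipotentiary).
Among Ivanova, Vasquez, Castillo, Johansson, Pereira and Haddad, Dean of a regional group before not a regional dean: Ivanova, Vasquez, Castillo and Johansson (Dean of a regional group) before Pereira and Haddad (not a regional dean).
Ivanova, Vasquez, Castillo and Johansson are each not accorded doyen status, so the next rule applies.
Among Ivanova, Vasquez, Castillo and Johansson, by years accredited (higher first): Ivanova (15 years) before Vasquez (12 years) before Castillo (10 years) before Johansson (5 years).
Pereira and Haddad are each not accorded doyen status, so the next rule applies.
Among Pereira and Haddad, by years accredited (higher first): Pereira (11 years) before Haddad (5 years).
Halvorsen and Espinoza are each Dean of a regional group, so the next rule applies.
Halvorsen and Espinoza are each accorded doyen status, so the next rule applies.
Among Halvorsen and Espinoza, by years accredited (higher first): Halvorsen (20 years) before Espinoza (5 years).
Full order: Ivanova, Vasquez, Castillo, Johansson, Pereira, Haddad, Halvorsen, Espinoza.

Ivanova, Vasquez, Castillo, Johansson, Pereira, Haddad, Halvorsen, Espinoza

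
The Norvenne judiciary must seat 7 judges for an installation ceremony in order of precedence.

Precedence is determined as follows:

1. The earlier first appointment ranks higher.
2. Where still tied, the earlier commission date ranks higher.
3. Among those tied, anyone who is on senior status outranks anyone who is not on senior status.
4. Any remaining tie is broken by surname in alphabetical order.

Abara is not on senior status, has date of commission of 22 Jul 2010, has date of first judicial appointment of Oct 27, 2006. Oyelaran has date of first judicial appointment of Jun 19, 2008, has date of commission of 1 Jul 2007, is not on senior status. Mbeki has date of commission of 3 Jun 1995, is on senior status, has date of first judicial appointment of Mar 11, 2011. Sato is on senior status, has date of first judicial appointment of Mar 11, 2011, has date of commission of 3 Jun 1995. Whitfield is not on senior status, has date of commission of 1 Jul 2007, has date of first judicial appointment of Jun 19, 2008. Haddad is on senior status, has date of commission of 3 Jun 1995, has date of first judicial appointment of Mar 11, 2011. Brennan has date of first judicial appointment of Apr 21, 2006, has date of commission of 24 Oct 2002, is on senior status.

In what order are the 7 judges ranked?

Brennan, Abara, Oyelaran, Whitfield, Haddad, Mbeki, Sato

By date of first judicial appointment (earlier first): Brennan (Apr 21, 2006); then Abara (Oct 27, 2006); then Oyelaran and Whitfield (both Jun 19, 2008); then Haddad, Mbeki and Sato (each Mar 11, 2011).
Oyelaran and Whitfield both have date of commission 1 Jul 2007, so the next rule applies.
Oyelaran and Whitfield are each not on senior status, so the next rule applies.
Among Oyelaran and Whitfield, alphabetically by surname: Oyelaran before Whitfield.
Haddad, Mbeki and Sato all have date of commission 3 Jun 1995, so the next rule applies.
Haddad, Mbeki and Sato are each on senior status, so the next rule applies.
Among Haddad, Mbeki and Sato, alphabetically by surname: Haddad before Mbeki before Sato.
Full order: Brennan, Abara, Oyelaran, Whitfield, Haddad, Mbeki, Sato.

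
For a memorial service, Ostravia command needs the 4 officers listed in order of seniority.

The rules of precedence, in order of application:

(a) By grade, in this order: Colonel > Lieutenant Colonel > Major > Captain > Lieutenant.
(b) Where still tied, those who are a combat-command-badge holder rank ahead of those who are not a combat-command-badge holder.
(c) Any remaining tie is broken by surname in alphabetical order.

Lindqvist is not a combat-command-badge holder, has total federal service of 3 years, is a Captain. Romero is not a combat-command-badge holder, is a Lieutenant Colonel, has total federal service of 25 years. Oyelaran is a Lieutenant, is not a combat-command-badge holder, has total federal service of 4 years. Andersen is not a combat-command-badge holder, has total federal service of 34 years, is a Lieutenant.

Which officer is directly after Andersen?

Oyelaran

By grade: Romero (Lieutenant Colonel); then Lindqvist (Captain); then Andersen and Oyelaran (Lieutenant).
Andersen and Oyelaran are each not a combat-command-badge holder, so the next rule applies.
Among Andersen and Oyelaran, alphabetically by surname: Andersen before Oyelaran.
Order: Romero, Lindqvist, Andersen, Oyelaran.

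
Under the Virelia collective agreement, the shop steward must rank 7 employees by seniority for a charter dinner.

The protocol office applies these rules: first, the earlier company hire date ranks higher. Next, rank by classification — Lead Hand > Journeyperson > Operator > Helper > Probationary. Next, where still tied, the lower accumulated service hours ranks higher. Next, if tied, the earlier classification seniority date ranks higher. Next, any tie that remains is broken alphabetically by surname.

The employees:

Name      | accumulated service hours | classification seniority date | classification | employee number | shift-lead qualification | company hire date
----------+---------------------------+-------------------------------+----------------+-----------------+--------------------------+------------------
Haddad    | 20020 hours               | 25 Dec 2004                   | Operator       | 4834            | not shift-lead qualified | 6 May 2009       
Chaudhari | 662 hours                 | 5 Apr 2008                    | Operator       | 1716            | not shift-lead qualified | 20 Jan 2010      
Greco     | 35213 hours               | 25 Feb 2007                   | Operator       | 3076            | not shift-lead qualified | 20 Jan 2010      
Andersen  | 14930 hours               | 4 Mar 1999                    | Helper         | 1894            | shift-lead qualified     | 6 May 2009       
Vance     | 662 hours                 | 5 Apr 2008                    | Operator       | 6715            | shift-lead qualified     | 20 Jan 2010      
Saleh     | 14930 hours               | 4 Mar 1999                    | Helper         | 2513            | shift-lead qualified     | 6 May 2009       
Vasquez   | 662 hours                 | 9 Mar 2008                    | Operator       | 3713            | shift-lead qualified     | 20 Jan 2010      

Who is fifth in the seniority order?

Chaudhari

By company hire date (earlier first): Haddad, Andersen and Saleh (each 6 May 2009); then Vasquez, Chaudhari, Vance and Greco (each 20 Jan 2010).
Among Haddad, Andersen and Saleh, by classification: Haddad (Operator) before Andersen and Saleh (Helper).
Andersen and Saleh both have accumulated service hours 14930 hours, so the next rule applies.
Andersen and Saleh both have classification seniority date 4 Mar 1999, so the next rule applies.
Among Andersen and Saleh, alphabetically by surname: Andersen before Saleh.
Vasquez, Chaudhari, Vance and Greco are each Operator, so the next rule applies.
Among Vasquez, Chaudhari, Vance and Greco, by accumulated service hours (lower first): Vasquez, Chaudhari and Vance (662 hours) before Greco (35213 hours).
Among Vasquez, Chaudhari and Vance, by classification seniority date (earlier first): Vasquez (9 Mar 2008) before Chaudhari and Vance (5 Apr 2008).
Among Chaudhari and Vance, alphabetically by surname: Chaudhari before Vance.
Order: Haddad, Andersen, Saleh, Vasquez, Chaudhari, Vance, Greco.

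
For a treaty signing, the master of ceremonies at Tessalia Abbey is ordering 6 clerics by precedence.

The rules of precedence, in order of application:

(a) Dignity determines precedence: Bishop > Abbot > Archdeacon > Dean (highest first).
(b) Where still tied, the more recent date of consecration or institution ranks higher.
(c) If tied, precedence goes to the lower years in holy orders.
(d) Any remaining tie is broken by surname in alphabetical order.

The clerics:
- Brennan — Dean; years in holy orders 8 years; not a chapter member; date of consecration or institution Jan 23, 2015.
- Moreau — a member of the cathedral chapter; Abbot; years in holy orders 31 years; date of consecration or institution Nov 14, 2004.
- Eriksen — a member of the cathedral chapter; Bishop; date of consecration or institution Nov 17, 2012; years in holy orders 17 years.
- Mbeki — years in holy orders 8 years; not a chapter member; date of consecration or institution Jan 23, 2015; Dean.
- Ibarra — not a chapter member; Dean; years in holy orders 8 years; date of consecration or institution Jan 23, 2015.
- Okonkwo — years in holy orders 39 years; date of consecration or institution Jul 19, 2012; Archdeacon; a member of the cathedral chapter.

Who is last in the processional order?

Mbeki

By dignity: Eriksen (Bishop); then Moreau (Abbot); then Okonkwo (Archdeacon); then Brennan, Ibarra and Mbeki (Dean).
Brennan, Ibarra and Mbeki all have date of consecration or institution Jan 23, 2015, so the next rule applies.
Brennan, Ibarra and Mbeki all have years in holy orders 8 years, so the next rule applies.
Among Brennan, Ibarra and Mbeki, alphabetically by surname: Brennan before Ibarra before Mbeki.
Order: Eriksen, Moreau, Okonkwo, Brennan, Ibarra, Mbeki.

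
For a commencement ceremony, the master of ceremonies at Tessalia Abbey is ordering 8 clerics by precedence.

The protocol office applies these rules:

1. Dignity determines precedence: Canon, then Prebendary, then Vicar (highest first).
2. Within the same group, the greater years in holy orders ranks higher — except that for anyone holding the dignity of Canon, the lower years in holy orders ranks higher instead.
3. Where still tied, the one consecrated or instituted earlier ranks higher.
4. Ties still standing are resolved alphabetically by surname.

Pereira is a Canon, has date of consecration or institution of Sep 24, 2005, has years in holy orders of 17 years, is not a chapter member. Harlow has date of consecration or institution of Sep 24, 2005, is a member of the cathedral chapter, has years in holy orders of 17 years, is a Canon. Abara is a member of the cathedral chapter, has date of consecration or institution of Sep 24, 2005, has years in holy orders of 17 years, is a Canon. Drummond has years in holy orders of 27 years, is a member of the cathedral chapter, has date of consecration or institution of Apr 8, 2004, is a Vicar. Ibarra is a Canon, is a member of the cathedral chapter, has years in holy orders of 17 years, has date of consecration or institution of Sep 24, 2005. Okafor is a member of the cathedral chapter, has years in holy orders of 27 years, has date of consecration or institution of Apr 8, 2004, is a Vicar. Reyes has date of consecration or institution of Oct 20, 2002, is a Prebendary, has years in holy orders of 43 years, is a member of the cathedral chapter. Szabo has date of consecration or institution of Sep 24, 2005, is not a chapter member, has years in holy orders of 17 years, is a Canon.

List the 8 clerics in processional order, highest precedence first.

By dignity: Abara, Harlow, Ibarra, Pereira and Szabo (Canon); then Reyes (Prebendary); then Drummond and Okafor (Vicar).
Abara, Harlow, Ibarra, Pereira and Szabo all have years in holy orders 17 years, so the next rule applies.
Abara, Harlow, Ibarra, Pereira and Szabo all have date of consecration or institution Sep 24, 2005, so the next rule applies.
Among Abara, Harlow, Ibarra, Pereira and Szabo, alphabetically by surname: Abara before Harlow before Ibarra before Pereira before Szabo.
Drummond and Okafor both have years in holy orders 27 years, so the next rule applies.
Drummond and Okafor both have date of consecration or institution Apr 8, 2004, so the next rule applies.
Among Drummond and Okafor, alphabetically by surname: Drummond before Okafor.
Full order: Abara, Harlow, Ibarra, Pereira, Szabo, Reyes, Drummond, Okafor.

Abara, Harlow, Ibarra, Pereira, Szabo, Reyes, Drummond, Okafor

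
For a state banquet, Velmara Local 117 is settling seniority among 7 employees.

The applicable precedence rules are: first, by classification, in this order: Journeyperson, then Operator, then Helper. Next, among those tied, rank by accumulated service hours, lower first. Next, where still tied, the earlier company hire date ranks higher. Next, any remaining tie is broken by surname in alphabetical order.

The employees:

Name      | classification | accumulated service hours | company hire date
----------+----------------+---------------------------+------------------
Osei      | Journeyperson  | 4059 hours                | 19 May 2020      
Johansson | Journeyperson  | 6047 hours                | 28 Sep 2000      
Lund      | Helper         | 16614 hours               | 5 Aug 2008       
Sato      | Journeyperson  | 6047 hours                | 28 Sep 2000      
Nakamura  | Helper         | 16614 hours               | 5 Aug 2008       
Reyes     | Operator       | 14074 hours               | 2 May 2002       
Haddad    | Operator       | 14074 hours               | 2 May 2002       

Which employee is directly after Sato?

By classification: Osei, Johansson and Sato (Journeyperson); then Haddad and Reyes (Operator); then Lund and Nakamura (Helper).
Among Osei, Johansson and Sato, by accumulated service hours (lower first): Osei (4059 hours) before Johansson and Sato (6047 hours).
Johansson and Sato both have company hire date 28 Sep 2000, so the next rule applies.
Among Johansson and Sato, alphabetically by surname: Johansson before Sato.
Haddad and Reyes both have accumulated service hours 14074 hours, so the next rule applies.
Haddad and Reyes both have company hire date 2 May 2002, so the next rule applies.
Among Haddad and Reyes, alphabetically by surname: Haddad before Reyes.
Lund and Nakamura both have accumulated service hours 16614 hours, so the next rule applies.
Lund and Nakamura both have company hire date 5 Aug 2008, so the next rule applies.
Among Lund and Nakamura, alphabetically by surname: Lund before Nakamura.
Order: Osei, Johansson, Sato, Haddad, Reyes, Lund, Nakamura.

Haddad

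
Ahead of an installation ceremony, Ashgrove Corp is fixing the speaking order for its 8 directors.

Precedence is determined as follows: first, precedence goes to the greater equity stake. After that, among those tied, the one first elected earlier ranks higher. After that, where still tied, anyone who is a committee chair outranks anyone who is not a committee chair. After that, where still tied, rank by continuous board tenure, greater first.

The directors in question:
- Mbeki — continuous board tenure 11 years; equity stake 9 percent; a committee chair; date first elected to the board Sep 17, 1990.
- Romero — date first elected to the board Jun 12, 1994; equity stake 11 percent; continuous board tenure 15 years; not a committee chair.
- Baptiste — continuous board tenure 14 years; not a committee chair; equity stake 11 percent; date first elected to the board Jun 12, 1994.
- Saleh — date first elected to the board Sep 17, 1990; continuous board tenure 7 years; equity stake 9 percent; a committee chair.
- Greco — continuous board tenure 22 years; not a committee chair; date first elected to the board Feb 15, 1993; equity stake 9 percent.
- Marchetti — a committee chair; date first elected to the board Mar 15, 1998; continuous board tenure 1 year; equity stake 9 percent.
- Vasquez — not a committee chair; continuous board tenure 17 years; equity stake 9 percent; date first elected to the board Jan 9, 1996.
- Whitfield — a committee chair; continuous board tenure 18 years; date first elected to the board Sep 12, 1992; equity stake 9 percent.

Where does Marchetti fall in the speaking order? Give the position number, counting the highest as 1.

By equity stake (higher first): Romero and Baptiste (both 11 percent); then Mbeki, Saleh, Whitfield, Greco, Vasquez and Marchetti (each 9 percent).
Romero and Baptiste both have date first elected to the board Jun 12, 1994, so the next rule applies.
Romero and Baptiste are each not a committee chair, so the next rule applies.
Among Romero and Baptiste, by continuous board tenure (higher first): Romero (15 years) before Baptiste (14 years).
Among Mbeki, Saleh, Whitfield, Greco, Vasquez and Marchetti, by date first elected to the board (earlier first): Mbeki and Saleh (Sep 17, 1990) before Whitfield (Sep 12, 1992) before Greco (Feb 15, 1993) before Vasquez (Jan 9, 1996) before Marchetti (Mar 15, 1998).
Mbeki and Saleh are each a committee chair, so the next rule applies.
Among Mbeki and Saleh, by continuous board tenure (higher first): Mbeki (11 years) before Saleh (7 years).
Order: Romero, Baptiste, Mbeki, Saleh, Whitfield, Greco, Vasquez, Marchetti. So position 8.

8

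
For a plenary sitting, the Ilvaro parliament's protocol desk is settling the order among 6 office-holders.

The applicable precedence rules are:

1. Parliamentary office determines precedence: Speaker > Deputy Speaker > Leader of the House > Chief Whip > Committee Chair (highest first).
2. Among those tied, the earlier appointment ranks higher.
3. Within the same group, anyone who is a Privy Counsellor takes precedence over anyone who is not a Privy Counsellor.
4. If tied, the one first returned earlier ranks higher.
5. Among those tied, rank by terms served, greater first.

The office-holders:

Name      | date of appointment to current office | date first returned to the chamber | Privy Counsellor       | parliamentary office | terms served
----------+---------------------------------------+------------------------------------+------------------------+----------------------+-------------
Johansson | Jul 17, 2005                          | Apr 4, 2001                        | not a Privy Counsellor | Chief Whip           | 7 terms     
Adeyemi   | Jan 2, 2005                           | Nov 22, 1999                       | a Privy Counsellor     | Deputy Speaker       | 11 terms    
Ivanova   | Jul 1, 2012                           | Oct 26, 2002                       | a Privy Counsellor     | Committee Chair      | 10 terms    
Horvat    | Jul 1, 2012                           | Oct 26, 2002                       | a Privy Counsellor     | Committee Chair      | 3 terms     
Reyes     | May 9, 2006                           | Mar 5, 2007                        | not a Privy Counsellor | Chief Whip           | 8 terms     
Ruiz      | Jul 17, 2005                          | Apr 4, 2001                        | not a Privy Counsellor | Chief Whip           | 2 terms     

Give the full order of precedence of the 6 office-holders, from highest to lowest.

Adeyemi, Johansson, Ruiz, Reyes, Ivanova, Horvat

By parliamentary office: Adeyemi (Deputy Speaker); then Johansson, Ruiz and Reyes (Chief Whip); then Ivanova and Horvat (Committee Chair).
Among Johansson, Ruiz and Reyes, by date of appointment to current office (earlier first): Johansson and Ruiz (Jul 17, 2005) before Reyes (May 9, 2006).
Johansson and Ruiz are each not a Privy Counsellor, so the next rule applies.
Johansson and Ruiz both have date first returned to the chamber Apr 4, 2001, so the next rule applies.
Among Johansson and Ruiz, by terms served (higher first): Johansson (7 terms) before Ruiz (2 terms).
Ivanova and Horvat both have date of appointment to current office Jul 1, 2012, so the next rule applies.
Ivanova and Horvat are each a Privy Counsellor, so the next rule applies.
Ivanova and Horvat both have date first returned to the chamber Oct 26, 2002, so the next rule applies.
Among Ivanova and Horvat, by terms served (higher first): Ivanova (10 terms) before Horvat (3 terms).
Full order: Adeyemi, Johansson, Ruiz, Reyes, Ivanova, Horvat.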